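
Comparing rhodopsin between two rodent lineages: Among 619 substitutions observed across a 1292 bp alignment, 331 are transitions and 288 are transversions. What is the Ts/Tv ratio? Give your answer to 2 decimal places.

1.15

R = 331/288 = 1.149305… ≈ 1.15 (to 2 d.p.).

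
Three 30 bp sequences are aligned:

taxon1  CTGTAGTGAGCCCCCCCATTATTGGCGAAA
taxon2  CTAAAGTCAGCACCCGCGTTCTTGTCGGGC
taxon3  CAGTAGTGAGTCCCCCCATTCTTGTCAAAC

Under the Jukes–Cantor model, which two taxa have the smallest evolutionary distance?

taxon1 and taxon3

taxon1–taxon2: 11/30 differ, p = 0.367, d = 0.503.
taxon1–taxon3: 6/30 differ, p = 0.200, d = 0.233.
taxon2–taxon3: 11/30 differ, p = 0.367, d = 0.503.
The smallest distance is between taxon1 and taxon3.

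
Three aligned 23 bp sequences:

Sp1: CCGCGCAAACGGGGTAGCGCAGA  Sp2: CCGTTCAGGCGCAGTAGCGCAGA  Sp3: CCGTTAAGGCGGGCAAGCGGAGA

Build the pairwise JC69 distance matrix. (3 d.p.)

Sp1–Sp2: 6/23 sites differ → p ≈ 0.26087, d = −0.75 ln(1 − 0.347827) = 0.320584 ≈ 0.321.
Sp1–Sp3: 8/23 sites differ → p ≈ 0.347826, d = −0.75 ln(1 − 0.463768) = 0.467391 ≈ 0.467.
Sp2–Sp3: 6/23 sites differ → p ≈ 0.26087, d = −0.75 ln(1 − 0.347827) = 0.320584 ≈ 0.321.

d(Sp1,Sp2) = 0.321, d(Sp1,Sp3) = 0.467, d(Sp2,Sp3) = 0.321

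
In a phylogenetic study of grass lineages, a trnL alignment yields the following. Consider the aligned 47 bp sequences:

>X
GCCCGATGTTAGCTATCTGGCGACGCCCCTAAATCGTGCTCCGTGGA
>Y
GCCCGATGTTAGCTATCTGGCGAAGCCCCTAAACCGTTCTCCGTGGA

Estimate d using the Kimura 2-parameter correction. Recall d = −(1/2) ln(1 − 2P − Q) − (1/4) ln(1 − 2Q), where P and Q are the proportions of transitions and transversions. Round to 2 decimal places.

0.07

Of 47 sites, 1 differences are transitions and 2 are transversions, so P = 1/47 ≈ 0.021277 and Q = 2/47 ≈ 0.042553.
Under the Kimura two-parameter model, d = −½ ln(1 − 2P − Q) − ¼ ln(1 − 2Q).
1 − 2P − Q = 0.914893, giving −½ ln(0.914893) = 0.044474.
1 − 2Q = 0.914894, giving −¼ ln(0.914894) = 0.022237.
d = 0.044474 + 0.022237 = 0.066711.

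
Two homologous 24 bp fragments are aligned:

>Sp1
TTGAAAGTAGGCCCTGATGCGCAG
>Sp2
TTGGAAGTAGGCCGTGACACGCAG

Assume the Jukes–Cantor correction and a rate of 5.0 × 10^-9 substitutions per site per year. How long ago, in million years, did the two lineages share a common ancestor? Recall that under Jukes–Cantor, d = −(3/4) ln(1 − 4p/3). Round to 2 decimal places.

The sequences differ at 4 of 24 sites (4, 14, 18, 19), so p = 4/24 ≈ 0.166667.
d = −(3/4) ln(1 − 4p/3) = −0.75 ln(1 − 0.222223) = −0.75 ln(0.777777)
  = −0.75 × (-0.251315) = 0.188486 substitutions/site.
Under a molecular clock d = 2μt, so t = d/(2μ) = 0.188486 / (2 × 5.0 × 10^-9) = 18.85 million years.

18.85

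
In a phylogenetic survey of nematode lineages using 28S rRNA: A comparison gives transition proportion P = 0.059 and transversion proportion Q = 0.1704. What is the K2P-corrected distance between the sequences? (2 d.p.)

0.27

Under the Kimura two-parameter model, d = −½ ln(1 − 2P − Q) − ¼ ln(1 − 2Q).
1 − 2P − Q = 0.7116, giving −½ ln(0.7116) = 0.170120.
1 − 2Q = 0.6592, giving −¼ ln(0.6592) = 0.104182.
d = 0.170120 + 0.104182 = 0.274302.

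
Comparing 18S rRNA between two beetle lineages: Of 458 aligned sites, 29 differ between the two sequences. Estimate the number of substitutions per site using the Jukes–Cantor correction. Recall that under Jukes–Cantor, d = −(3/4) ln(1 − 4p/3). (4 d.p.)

0.0662

p = 29/458 ≈ 0.063319.
d = −(3/4) ln(1 − 4p/3) = −0.75 ln(1 − 0.084425) = −0.75 ln(0.915575)
  = −0.75 × (-0.088203) = 0.066152 substitutions/site.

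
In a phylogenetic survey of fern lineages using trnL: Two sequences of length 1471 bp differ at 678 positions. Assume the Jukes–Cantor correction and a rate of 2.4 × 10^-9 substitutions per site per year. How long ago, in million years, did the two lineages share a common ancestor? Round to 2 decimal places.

p = 678/1471 ≈ 0.460911.
d = −(3/4) ln(1 − 4p/3) = −0.75 ln(1 − 0.614548) = −0.75 ln(0.385452)
  = −0.75 × (-0.953339) = 0.715004 substitutions/site.
Under a molecular clock d = 2μt, so t = d/(2μ) = 0.715004 / (2 × 2.4 × 10^-9) = 148.96 million years.

148.96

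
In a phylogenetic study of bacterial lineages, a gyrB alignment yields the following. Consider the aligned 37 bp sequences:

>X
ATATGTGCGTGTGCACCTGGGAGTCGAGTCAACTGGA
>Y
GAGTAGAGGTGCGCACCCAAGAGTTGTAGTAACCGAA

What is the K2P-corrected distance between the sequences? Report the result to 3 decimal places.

Of 37 sites, 13 differences are transitions and 5 are transversions, so P = 13/37 ≈ 0.351351 and Q = 5/37 ≈ 0.135135.
Under the Kimura two-parameter model, d = −½ ln(1 − 2P − Q) − ¼ ln(1 − 2Q).
1 − 2P − Q = 0.162163, giving −½ ln(0.162163) = 0.909577.
1 − 2Q = 0.72973, giving −¼ ln(0.72973) = 0.078770.
d = 0.909577 + 0.078770 = 0.988347.

0.988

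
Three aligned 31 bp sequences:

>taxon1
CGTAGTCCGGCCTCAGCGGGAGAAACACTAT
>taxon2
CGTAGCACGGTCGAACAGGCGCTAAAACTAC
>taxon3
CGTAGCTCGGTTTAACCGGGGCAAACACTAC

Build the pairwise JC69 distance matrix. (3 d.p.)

taxon1–taxon2: 13/31 sites differ → p ≈ 0.419355, d = −0.75 ln(1 − 0.55914) = 0.614271 ≈ 0.614.
taxon1–taxon3: 9/31 sites differ → p ≈ 0.290323, d = −0.75 ln(1 − 0.387097) = 0.367161 ≈ 0.367.
taxon2–taxon3: 7/31 sites differ → p ≈ 0.225806, d = −0.75 ln(1 − 0.301075) = 0.268659 ≈ 0.269.

d(taxon1,taxon2) = 0.614, d(taxon1,taxon3) = 0.367, d(taxon2,taxon3) = 0.269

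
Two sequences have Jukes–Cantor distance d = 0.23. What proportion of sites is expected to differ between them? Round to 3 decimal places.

p = (3/4)(1 − e^(−4d/3)) = 0.75 × (1 − e^(-0.306667)) = 0.75 × (1 − 0.735896) = 0.198078.

0.198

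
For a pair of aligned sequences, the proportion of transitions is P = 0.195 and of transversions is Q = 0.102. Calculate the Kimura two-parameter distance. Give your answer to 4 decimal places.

0.3957

Under the Kimura two-parameter model, d = −½ ln(1 − 2P − Q) − ¼ ln(1 − 2Q).
1 − 2P − Q = 0.508, giving −½ ln(0.508) = 0.338637.
1 − 2Q = 0.796, giving −¼ ln(0.796) = 0.057039.
d = 0.338637 + 0.057039 = 0.395676.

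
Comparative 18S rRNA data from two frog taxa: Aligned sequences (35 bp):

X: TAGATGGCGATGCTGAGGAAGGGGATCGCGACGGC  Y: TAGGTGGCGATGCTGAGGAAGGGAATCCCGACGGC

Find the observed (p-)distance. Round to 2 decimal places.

The sequences differ at 3 of 35 positions (sites 4, 24, 28).
p = 3/35 = 0.085714… ≈ 0.09 (to 2 d.p.).

0.09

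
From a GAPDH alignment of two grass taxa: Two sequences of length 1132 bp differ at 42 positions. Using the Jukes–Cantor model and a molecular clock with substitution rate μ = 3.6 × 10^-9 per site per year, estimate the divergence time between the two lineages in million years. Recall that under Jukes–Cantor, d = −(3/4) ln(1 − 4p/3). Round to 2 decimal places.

5.28

p = 42/1132 ≈ 0.037102.
d = −(3/4) ln(1 − 4p/3) = −0.75 ln(1 − 0.049469) = −0.75 ln(0.950531)
  = −0.75 × (-0.050735) = 0.038051 substitutions/site.
Under a molecular clock d = 2μt, so t = d/(2μ) = 0.038051 / (2 × 3.6 × 10^-9) = 5.28 million years.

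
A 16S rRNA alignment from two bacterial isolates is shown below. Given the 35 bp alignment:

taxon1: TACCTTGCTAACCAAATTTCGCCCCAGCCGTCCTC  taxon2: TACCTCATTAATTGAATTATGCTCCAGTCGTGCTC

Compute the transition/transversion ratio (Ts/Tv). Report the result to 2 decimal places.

4.50

Transitions are A↔G and C↔T; transversions are all other mismatches.
Transitions: 9. Transversions: 2.
R = 9/2 = 4.50.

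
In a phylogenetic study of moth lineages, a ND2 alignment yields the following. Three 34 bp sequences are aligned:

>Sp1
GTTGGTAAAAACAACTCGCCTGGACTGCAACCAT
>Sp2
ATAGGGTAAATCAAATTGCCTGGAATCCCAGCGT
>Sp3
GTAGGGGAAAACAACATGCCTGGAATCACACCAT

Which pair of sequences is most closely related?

Sp2 and Sp3

Sp1–Sp2: 12/34 differ, p = 0.353, d = 0.477.
Sp1–Sp3: 9/34 differ, p = 0.265, d = 0.326.
Sp2–Sp3: 8/34 differ, p = 0.235, d = 0.282.
The smallest distance is between Sp2 and Sp3.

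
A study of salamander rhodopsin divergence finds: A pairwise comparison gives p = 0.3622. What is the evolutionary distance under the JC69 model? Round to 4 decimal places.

0.4947

d = −(3/4) ln(1 − 4p/3) = −0.75 ln(1 − 0.482933) = −0.75 ln(0.517067)
  = −0.75 × (-0.659583) = 0.494687 substitutions/site.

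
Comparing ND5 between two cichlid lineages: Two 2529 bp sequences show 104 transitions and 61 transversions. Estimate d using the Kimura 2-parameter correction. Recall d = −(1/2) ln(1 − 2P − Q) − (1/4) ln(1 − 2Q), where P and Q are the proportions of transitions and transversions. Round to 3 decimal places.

P = 104/2529 ≈ 0.041123 and Q = 61/2529 ≈ 0.02412.
Under the Kimura two-parameter model, d = −½ ln(1 − 2P − Q) − ¼ ln(1 − 2Q).
1 − 2P − Q = 0.893634, giving −½ ln(0.893634) = 0.056229.
1 − 2Q = 0.95176, giving −¼ ln(0.95176) = 0.012361.
d = 0.056229 + 0.012361 = 0.068590.

0.069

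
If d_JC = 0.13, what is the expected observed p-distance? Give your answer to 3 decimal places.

0.119

p = (3/4)(1 − e^(−4d/3)) = 0.75 × (1 − e^(-0.173333)) = 0.75 × (1 − 0.840858) = 0.119357.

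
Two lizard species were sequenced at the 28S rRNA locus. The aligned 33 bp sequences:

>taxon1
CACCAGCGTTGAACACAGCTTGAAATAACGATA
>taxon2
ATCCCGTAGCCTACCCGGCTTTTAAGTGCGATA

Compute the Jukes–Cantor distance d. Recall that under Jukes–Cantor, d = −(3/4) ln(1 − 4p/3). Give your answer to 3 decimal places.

0.780

The sequences differ at 16 of 33 sites, so p = 16/33 ≈ 0.484848.
d = −(3/4) ln(1 − 4p/3) = −0.75 ln(1 − 0.646464) = −0.75 ln(0.353536)
  = −0.75 × (-1.039770) = 0.779828 substitutions/site.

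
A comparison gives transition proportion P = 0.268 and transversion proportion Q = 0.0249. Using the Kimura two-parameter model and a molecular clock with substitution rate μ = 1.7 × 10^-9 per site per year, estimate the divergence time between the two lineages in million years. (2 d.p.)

Under the Kimura two-parameter model, d = −½ ln(1 − 2P − Q) − ¼ ln(1 − 2Q).
1 − 2P − Q = 0.4391, giving −½ ln(0.4391) = 0.411514.
1 − 2Q = 0.9502, giving −¼ ln(0.9502) = 0.012771.
d = 0.411514 + 0.012771 = 0.424285.
Under a molecular clock d = 2μt, so t = d/(2μ) = 0.424285 / (2 × 1.7 × 10^-9) = 124.79 million years.

124.79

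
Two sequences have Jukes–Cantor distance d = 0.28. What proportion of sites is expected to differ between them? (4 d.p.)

0.2337

p = (3/4)(1 − e^(−4d/3)) = 0.75 × (1 − e^(-0.373333)) = 0.75 × (1 − 0.688436) = 0.233673.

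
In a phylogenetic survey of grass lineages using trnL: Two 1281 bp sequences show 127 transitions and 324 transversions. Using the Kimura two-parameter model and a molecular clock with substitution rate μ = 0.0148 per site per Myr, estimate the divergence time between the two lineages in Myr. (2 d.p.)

16.09

P = 127/1281 ≈ 0.099141 and Q = 324/1281 ≈ 0.252927.
Under the Kimura two-parameter model, d = −½ ln(1 − 2P − Q) − ¼ ln(1 − 2Q).
1 − 2P − Q = 0.548791, giving −½ ln(0.548791) = 0.300019.
1 − 2Q = 0.494146, giving −¼ ln(0.494146) = 0.176231.
d = 0.300019 + 0.176231 = 0.476250.
Under a molecular clock d = 2μt, so t = d/(2μ) = 0.476250 / (2 × 0.0148) = 16.09 Myr.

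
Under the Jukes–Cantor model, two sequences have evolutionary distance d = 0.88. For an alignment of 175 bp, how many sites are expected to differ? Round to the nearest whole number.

Invert JC69: p = (3/4)(1 − e^(−4d/3)) = 0.75 × (1 − e^(-1.173333)) = 0.75 × (1 − 0.309334) = 0.518000.
Expected differing sites = pL ≈ 0.518000 × 175 = 90.65 ≈ 91.

91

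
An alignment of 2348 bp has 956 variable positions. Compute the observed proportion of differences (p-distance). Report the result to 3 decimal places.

0.407

p = 956/2348 = 0.407155… ≈ 0.407 (to 3 d.p.).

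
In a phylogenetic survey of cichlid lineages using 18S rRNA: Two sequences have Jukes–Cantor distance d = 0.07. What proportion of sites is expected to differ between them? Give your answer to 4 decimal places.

p = (3/4)(1 − e^(−4d/3)) = 0.75 × (1 − e^(-0.093333)) = 0.75 × (1 − 0.910890) = 0.066833.

0.0668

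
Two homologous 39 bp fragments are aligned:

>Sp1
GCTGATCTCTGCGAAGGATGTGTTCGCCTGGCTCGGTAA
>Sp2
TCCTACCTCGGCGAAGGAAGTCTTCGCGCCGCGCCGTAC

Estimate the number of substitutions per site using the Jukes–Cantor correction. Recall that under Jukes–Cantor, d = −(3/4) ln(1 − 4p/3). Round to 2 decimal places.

0.44

The sequences differ at 13 of 39 sites, so p = 13/39 ≈ 0.333333.
d = −(3/4) ln(1 − 4p/3) = −0.75 ln(1 − 0.444444) = −0.75 ln(0.555556)
  = −0.75 × (-0.587786) = 0.440840 substitutions/site.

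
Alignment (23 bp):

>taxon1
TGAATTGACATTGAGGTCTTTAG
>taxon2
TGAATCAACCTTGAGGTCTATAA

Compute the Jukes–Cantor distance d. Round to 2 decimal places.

The sequences differ at 5 of 23 sites (6, 7, 10, 20, 23), so p = 5/23 ≈ 0.217391.
d = −(3/4) ln(1 − 4p/3) = −0.75 ln(1 − 0.289855) = −0.75 ln(0.710145)
  = −0.75 × (-0.342286) = 0.256715 substitutions/site.

0.26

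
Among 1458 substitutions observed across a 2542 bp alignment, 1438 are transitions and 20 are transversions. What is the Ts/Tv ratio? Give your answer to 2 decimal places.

R = 1438/20 = 71.90.

71.90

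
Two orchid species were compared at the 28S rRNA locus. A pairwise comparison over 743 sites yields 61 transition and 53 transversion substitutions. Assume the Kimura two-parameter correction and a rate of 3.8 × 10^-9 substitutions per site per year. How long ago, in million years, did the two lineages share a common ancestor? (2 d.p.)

P = 61/743 ≈ 0.0821 and Q = 53/743 ≈ 0.071332.
Under the Kimura two-parameter model, d = −½ ln(1 − 2P − Q) − ¼ ln(1 − 2Q).
1 − 2P − Q = 0.764468, giving −½ ln(0.764468) = 0.134288.
1 − 2Q = 0.857336, giving −¼ ln(0.857336) = 0.038481.
d = 0.134288 + 0.038481 = 0.172769.
Under a molecular clock d = 2μt, so t = d/(2μ) = 0.172769 / (2 × 3.8 × 10^-9) = 22.73 million years.

22.73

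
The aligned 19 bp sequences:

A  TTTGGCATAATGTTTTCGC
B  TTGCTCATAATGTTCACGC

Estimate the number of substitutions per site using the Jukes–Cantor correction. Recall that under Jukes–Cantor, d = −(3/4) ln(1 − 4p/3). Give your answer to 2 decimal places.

0.32

The sequences differ at 5 of 19 sites (3, 4, 5, 15, 16), so p = 5/19 ≈ 0.263158.
d = −(3/4) ln(1 − 4p/3) = −0.75 ln(1 − 0.350877) = −0.75 ln(0.649123)
  = −0.75 × (-0.432133) = 0.324100 substitutions/site.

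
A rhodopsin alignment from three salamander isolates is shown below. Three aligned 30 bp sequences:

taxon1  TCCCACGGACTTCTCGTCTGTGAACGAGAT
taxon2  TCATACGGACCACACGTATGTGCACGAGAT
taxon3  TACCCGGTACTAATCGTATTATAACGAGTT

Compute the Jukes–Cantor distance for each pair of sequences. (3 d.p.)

taxon1–taxon2: 7/30 sites differ → p ≈ 0.233333, d = −0.75 ln(1 − 0.311111) = 0.279506 ≈ 0.280.
taxon1–taxon3: 11/30 sites differ → p ≈ 0.366667, d = −0.75 ln(1 − 0.488889) = 0.503376 ≈ 0.503.
taxon2–taxon3: 14/30 sites differ → p ≈ 0.466667, d = −0.75 ln(1 − 0.622223) = 0.730088 ≈ 0.730.

d(taxon1,taxon2) = 0.280, d(taxon1,taxon3) = 0.503, d(taxon2,taxon3) = 0.730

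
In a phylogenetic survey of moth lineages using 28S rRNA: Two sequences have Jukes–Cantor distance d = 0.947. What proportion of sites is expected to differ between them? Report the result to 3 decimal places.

p = (3/4)(1 − e^(−4d/3)) = 0.75 × (1 − e^(-1.262667)) = 0.75 × (1 − 0.282899) = 0.537826.

0.538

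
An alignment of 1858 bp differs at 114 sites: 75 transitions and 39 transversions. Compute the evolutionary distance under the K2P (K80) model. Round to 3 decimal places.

0.064

P = 75/1858 ≈ 0.040366 and Q = 39/1858 ≈ 0.02099.
Under the Kimura two-parameter model, d = −½ ln(1 − 2P − Q) − ¼ ln(1 − 2Q).
1 − 2P − Q = 0.898278, giving −½ ln(0.898278) = 0.053638.
1 − 2Q = 0.95802, giving −¼ ln(0.95802) = 0.010722.
d = 0.053638 + 0.010722 = 0.064360.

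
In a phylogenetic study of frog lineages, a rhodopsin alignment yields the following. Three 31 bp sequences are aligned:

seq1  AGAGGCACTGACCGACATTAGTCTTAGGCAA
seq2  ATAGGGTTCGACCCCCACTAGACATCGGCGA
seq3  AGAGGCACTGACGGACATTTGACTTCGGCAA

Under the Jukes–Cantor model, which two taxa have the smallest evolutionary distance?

seq1 and seq3

seq1–seq2: 12/31 differ, p = 0.387, d = 0.544.
seq1–seq3: 4/31 differ, p = 0.129, d = 0.142.
seq2–seq3: 12/31 differ, p = 0.387, d = 0.544.
The smallest distance is between seq1 and seq3.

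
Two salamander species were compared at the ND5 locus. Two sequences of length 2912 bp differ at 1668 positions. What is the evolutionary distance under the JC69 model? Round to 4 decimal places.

1.0821

p = 1668/2912 ≈ 0.572802.
d = −(3/4) ln(1 − 4p/3) = −0.75 ln(1 − 0.763736) = −0.75 ln(0.236264)
  = −0.75 × (-1.442805) = 1.082104 substitutions/site.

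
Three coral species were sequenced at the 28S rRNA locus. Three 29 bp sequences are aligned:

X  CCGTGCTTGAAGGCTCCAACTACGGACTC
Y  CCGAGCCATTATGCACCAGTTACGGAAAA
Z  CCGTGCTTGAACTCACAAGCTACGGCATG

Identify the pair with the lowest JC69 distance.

X and Z

X–Y: 12/29 differ, p = 0.414, d = 0.602.
X–Z: 8/29 differ, p = 0.276, d = 0.344.
Y–Z: 12/29 differ, p = 0.414, d = 0.602.
The smallest distance is between X and Z.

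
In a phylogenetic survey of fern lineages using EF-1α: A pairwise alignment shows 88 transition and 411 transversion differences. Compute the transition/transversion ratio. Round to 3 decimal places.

0.214

R = 88/411 = 0.214111… ≈ 0.214 (to 3 d.p.).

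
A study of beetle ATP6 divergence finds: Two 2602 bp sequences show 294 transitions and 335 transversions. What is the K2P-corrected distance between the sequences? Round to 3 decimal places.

0.293

P = 294/2602 ≈ 0.11299 and Q = 335/2602 ≈ 0.128747.
Under the Kimura two-parameter model, d = −½ ln(1 − 2P − Q) − ¼ ln(1 − 2Q).
1 − 2P − Q = 0.645273, giving −½ ln(0.645273) = 0.219041.
1 − 2Q = 0.742506, giving −¼ ln(0.742506) = 0.074431.
d = 0.219041 + 0.074431 = 0.293472.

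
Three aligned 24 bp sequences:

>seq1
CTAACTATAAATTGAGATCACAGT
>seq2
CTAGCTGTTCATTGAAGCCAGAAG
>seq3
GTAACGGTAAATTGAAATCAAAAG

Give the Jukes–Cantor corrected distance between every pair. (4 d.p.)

d(seq1,seq2) = 0.6082, d(seq1,seq3) = 0.3694, d(seq2,seq3) = 0.4408

seq1–seq2: 10/24 sites differ → p ≈ 0.416667, d = −0.75 ln(1 − 0.555556) = 0.608198 ≈ 0.6082.
seq1–seq3: 7/24 sites differ → p ≈ 0.291667, d = −0.75 ln(1 − 0.388889) = 0.369358 ≈ 0.3694.
seq2–seq3: 8/24 sites differ → p ≈ 0.333333, d = −0.75 ln(1 − 0.444444) = 0.440839 ≈ 0.4408.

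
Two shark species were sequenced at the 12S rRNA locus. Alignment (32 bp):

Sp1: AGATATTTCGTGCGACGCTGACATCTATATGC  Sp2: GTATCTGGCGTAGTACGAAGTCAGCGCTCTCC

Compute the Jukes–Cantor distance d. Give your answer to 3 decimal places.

0.824

The sequences differ at 16 of 32 sites, so p = 16/32 = 0.5.
d = −(3/4) ln(1 − 4p/3) = −0.75 ln(1 − 0.666667) = −0.75 ln(0.333333)
  = −0.75 × (-1.098613) = 0.823960 substitutions/site.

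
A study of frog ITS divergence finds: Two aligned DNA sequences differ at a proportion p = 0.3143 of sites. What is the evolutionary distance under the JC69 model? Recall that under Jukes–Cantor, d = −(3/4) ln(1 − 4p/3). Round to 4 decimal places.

0.4073

d = −(3/4) ln(1 − 4p/3) = −0.75 ln(1 − 0.419067) = −0.75 ln(0.580933)
  = −0.75 × (-0.543120) = 0.407340 substitutions/site.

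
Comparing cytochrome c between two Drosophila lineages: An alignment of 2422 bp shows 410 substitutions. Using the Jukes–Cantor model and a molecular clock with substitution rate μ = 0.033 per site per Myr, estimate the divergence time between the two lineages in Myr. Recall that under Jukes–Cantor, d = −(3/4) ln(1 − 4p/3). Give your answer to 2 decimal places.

p = 410/2422 ≈ 0.169282.
d = −(3/4) ln(1 − 4p/3) = −0.75 ln(1 − 0.225709) = −0.75 ln(0.774291)
  = −0.75 × (-0.255808) = 0.191856 substitutions/site.
Under a molecular clock d = 2μt, so t = d/(2μ) = 0.191856 / (2 × 0.033) = 2.91 Myr.

2.91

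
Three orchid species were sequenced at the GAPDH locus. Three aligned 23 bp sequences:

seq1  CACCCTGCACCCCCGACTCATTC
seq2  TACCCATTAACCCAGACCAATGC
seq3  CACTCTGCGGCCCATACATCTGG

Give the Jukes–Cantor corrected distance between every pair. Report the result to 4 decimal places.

d(seq1,seq2) = 0.5532, d(seq1,seq3) = 0.6501, d(seq2,seq3) = 0.8922

seq1–seq2: 9/23 sites differ → p ≈ 0.391304, d = −0.75 ln(1 − 0.521739) = 0.553199 ≈ 0.5532.
seq1–seq3: 10/23 sites differ → p ≈ 0.434783, d = −0.75 ln(1 − 0.579711) = 0.650110 ≈ 0.6501.
seq2–seq3: 12/23 sites differ → p ≈ 0.521739, d = −0.75 ln(1 − 0.695652) = 0.892188 ≈ 0.8922.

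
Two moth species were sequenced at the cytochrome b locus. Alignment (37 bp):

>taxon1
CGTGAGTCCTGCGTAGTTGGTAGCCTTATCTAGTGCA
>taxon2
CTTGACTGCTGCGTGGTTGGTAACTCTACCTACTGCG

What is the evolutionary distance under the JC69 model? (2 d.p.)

0.34

The sequences differ at 10 of 37 sites (2, 6, 8, 15, 23, 25, 26, 29, 33, 37), so p = 10/37 ≈ 0.27027.
d = −(3/4) ln(1 − 4p/3) = −0.75 ln(1 − 0.36036) = −0.75 ln(0.63964)
  = −0.75 × (-0.446850) = 0.335138 substitutions/site.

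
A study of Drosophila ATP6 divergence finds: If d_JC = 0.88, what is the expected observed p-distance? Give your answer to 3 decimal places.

p = (3/4)(1 − e^(−4d/3)) = 0.75 × (1 − e^(-1.173333)) = 0.75 × (1 − 0.309334) = 0.518000.

0.518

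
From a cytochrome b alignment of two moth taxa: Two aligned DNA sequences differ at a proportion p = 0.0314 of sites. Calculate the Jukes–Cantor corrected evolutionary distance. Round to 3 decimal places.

0.032

d = −(3/4) ln(1 − 4p/3) = −0.75 ln(1 − 0.041867) = −0.75 ln(0.958133)
  = −0.75 × (-0.042769) = 0.032077 substitutions/site.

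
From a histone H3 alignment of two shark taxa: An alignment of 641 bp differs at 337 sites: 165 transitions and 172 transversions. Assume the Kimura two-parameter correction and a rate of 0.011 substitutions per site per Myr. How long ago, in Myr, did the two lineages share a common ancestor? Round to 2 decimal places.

P = 165/641 ≈ 0.25741 and Q = 172/641 ≈ 0.268331.
Under the Kimura two-parameter model, d = −½ ln(1 − 2P − Q) − ¼ ln(1 − 2Q).
1 − 2P − Q = 0.216849, giving −½ ln(0.216849) = 0.764277.
1 − 2Q = 0.463338, giving −¼ ln(0.463338) = 0.192325.
d = 0.764277 + 0.192325 = 0.956602.
Under a molecular clock d = 2μt, so t = d/(2μ) = 0.956602 / (2 × 0.011) = 43.48 Myr.

43.48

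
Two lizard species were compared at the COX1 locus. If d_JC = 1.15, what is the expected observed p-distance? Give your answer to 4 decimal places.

0.5881

p = (3/4)(1 − e^(−4d/3)) = 0.75 × (1 − e^(-1.533333)) = 0.75 × (1 − 0.215815) = 0.588139.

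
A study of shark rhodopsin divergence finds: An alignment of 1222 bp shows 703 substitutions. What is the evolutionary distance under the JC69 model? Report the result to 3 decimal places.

p = 703/1222 ≈ 0.575286.
d = −(3/4) ln(1 − 4p/3) = −0.75 ln(1 − 0.767048) = −0.75 ln(0.232952)
  = −0.75 × (-1.456923) = 1.092692 substitutions/site.

1.093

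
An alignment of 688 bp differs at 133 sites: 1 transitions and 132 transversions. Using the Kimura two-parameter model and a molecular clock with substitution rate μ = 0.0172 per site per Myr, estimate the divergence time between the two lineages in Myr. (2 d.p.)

P = 1/688 ≈ 0.001453 and Q = 132/688 ≈ 0.19186.
Under the Kimura two-parameter model, d = −½ ln(1 − 2P − Q) − ¼ ln(1 − 2Q).
1 − 2P − Q = 0.805234, giving −½ ln(0.805234) = 0.108311.
1 − 2Q = 0.61628, giving −¼ ln(0.61628) = 0.121013.
d = 0.108311 + 0.121013 = 0.229324.
Under a molecular clock d = 2μt, so t = d/(2μ) = 0.229324 / (2 × 0.0172) = 6.67 Myr.

6.67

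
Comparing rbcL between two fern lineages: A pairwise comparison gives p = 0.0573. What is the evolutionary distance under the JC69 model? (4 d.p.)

d = −(3/4) ln(1 − 4p/3) = −0.75 ln(1 − 0.0764) = −0.75 ln(0.9236)
  = −0.75 × (-0.079476) = 0.059607 substitutions/site.

0.0596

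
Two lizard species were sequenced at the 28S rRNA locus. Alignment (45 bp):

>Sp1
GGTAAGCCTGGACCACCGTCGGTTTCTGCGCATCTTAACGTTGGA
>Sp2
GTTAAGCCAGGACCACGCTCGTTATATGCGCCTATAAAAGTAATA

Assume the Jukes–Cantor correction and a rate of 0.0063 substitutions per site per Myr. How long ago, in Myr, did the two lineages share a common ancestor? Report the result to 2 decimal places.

31.89

The sequences differ at 14 of 45 sites, so p = 14/45 ≈ 0.311111.
d = −(3/4) ln(1 − 4p/3) = −0.75 ln(1 − 0.414815) = −0.75 ln(0.585185)
  = −0.75 × (-0.535827) = 0.401870 substitutions/site.
Under a molecular clock d = 2μt, so t = d/(2μ) = 0.401870 / (2 × 0.0063) = 31.89 Myr.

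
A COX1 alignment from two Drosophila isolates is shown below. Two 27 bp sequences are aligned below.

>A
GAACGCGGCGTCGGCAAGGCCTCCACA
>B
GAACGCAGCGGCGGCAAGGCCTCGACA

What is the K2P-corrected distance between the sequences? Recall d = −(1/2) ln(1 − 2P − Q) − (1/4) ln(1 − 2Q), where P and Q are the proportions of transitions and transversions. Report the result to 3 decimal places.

Of 27 sites, 1 differences are transitions and 2 are transversions, so P = 1/27 ≈ 0.037037 and Q = 2/27 ≈ 0.074074.
Under the Kimura two-parameter model, d = −½ ln(1 − 2P − Q) − ¼ ln(1 − 2Q).
1 − 2P − Q = 0.851852, giving −½ ln(0.851852) = 0.080171.
1 − 2Q = 0.851852, giving −¼ ln(0.851852) = 0.040086.
d = 0.080171 + 0.040086 = 0.120257.

0.120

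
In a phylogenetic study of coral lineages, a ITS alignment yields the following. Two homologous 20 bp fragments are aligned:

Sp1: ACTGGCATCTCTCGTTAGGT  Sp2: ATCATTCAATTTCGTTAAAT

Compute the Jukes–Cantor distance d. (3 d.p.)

The sequences differ at 11 of 20 sites, so p = 11/20 = 0.55.
d = −(3/4) ln(1 − 4p/3) = −0.75 ln(1 − 0.733333) = −0.75 ln(0.266667)
  = −0.75 × (-1.321755) = 0.991316 substitutions/site.

0.991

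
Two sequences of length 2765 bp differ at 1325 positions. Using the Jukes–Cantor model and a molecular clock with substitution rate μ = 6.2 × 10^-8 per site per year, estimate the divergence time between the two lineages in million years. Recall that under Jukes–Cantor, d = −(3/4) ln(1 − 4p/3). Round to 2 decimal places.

p = 1325/2765 ≈ 0.479204.
d = −(3/4) ln(1 − 4p/3) = −0.75 ln(1 − 0.638939) = −0.75 ln(0.361061)
  = −0.75 × (-1.018708) = 0.764031 substitutions/site.
Under a molecular clock d = 2μt, so t = d/(2μ) = 0.764031 / (2 × 6.2 × 10^-8) = 6.16 million years.

6.16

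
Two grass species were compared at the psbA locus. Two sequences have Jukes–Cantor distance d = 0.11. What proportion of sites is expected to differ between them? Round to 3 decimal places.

p = (3/4)(1 − e^(−4d/3)) = 0.75 × (1 − e^(-0.146667)) = 0.75 × (1 − 0.863582) = 0.102314.

0.102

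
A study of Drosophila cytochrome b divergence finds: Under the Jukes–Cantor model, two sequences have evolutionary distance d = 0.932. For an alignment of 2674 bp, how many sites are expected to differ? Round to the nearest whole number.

Invert JC69: p = (3/4)(1 − e^(−4d/3)) = 0.75 × (1 − e^(-1.242667)) = 0.75 × (1 − 0.288613) = 0.533540.
Expected differing sites = pL ≈ 0.533540 × 2674 = 1426.68596 ≈ 1427.

1427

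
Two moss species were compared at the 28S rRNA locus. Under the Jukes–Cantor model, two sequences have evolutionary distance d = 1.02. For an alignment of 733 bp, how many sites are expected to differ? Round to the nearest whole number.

Invert JC69: p = (3/4)(1 − e^(−4d/3)) = 0.75 × (1 − e^(-1.36)) = 0.75 × (1 − 0.256661) = 0.557504.
Expected differing sites = pL ≈ 0.557504 × 733 = 408.650432 ≈ 409.

409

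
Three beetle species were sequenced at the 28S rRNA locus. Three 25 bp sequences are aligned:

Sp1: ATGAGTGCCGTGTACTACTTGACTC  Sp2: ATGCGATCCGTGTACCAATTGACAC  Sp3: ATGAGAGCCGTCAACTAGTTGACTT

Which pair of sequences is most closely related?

Sp1–Sp2: 6/25 differ, p = 0.240, d = 0.289.
Sp1–Sp3: 5/25 differ, p = 0.200, d = 0.233.
Sp2–Sp3: 8/25 differ, p = 0.320, d = 0.417.
The smallest distance is between Sp1 and Sp3.

Sp1 and Sp3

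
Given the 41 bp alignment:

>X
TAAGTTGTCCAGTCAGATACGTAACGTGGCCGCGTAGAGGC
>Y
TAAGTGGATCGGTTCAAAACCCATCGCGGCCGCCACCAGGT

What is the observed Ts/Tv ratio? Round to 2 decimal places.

0.70

Transitions are A↔G and C↔T; transversions are all other mismatches.
Transitions: 7. Transversions: 10.
R = 7/10 = 0.70.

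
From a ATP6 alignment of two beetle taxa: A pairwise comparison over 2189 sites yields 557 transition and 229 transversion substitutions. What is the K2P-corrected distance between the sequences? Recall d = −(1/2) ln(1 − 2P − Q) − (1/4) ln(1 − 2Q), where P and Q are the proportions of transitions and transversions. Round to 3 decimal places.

0.534

P = 557/2189 ≈ 0.254454 and Q = 229/2189 ≈ 0.104614.
Under the Kimura two-parameter model, d = −½ ln(1 − 2P − Q) − ¼ ln(1 − 2Q).
1 − 2P − Q = 0.386478, giving −½ ln(0.386478) = 0.475340.
1 − 2Q = 0.790772, giving −¼ ln(0.790772) = 0.058686.
d = 0.475340 + 0.058686 = 0.534026.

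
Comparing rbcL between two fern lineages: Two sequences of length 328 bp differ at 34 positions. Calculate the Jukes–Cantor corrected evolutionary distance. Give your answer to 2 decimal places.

p = 34/328 ≈ 0.103659.
d = −(3/4) ln(1 − 4p/3) = −0.75 ln(1 − 0.138212) = −0.75 ln(0.861788)
  = −0.75 × (-0.148746) = 0.111560 substitutions/site.

0.11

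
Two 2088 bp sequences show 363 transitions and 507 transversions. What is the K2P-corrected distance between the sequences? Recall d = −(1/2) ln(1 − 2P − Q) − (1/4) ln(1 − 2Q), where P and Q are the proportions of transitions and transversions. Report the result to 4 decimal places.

0.6126

P = 363/2088 ≈ 0.173851 and Q = 507/2088 ≈ 0.242816.
Under the Kimura two-parameter model, d = −½ ln(1 − 2P − Q) − ¼ ln(1 − 2Q).
1 − 2P − Q = 0.409482, giving −½ ln(0.409482) = 0.446431.
1 − 2Q = 0.514368, giving −¼ ln(0.514368) = 0.166204.
d = 0.446431 + 0.166204 = 0.612635.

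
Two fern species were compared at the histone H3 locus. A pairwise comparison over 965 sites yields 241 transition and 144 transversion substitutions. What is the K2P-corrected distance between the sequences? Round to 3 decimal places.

0.612

P = 241/965 ≈ 0.249741 and Q = 144/965 ≈ 0.149223.
Under the Kimura two-parameter model, d = −½ ln(1 − 2P − Q) − ¼ ln(1 − 2Q).
1 − 2P − Q = 0.351295, giving −½ ln(0.351295) = 0.523064.
1 − 2Q = 0.701554, giving −¼ ln(0.701554) = 0.088614.
d = 0.523064 + 0.088614 = 0.611678.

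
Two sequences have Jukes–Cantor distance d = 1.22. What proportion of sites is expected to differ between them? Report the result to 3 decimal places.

0.603

p = (3/4)(1 − e^(−4d/3)) = 0.75 × (1 − e^(-1.626667)) = 0.75 × (1 − 0.196584) = 0.602562.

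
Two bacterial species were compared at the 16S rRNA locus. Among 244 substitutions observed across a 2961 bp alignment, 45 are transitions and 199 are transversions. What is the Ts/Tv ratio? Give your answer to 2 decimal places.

0.23

R = 45/199 = 0.226130… ≈ 0.23 (to 2 d.p.).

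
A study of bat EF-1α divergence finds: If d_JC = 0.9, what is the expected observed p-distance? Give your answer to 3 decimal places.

0.524

p = (3/4)(1 − e^(−4d/3)) = 0.75 × (1 − e^(-1.2)) = 0.75 × (1 − 0.301194) = 0.524105.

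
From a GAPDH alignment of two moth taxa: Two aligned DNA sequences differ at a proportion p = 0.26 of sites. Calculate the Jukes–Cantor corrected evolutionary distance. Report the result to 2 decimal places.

0.32

d = −(3/4) ln(1 − 4p/3) = −0.75 ln(1 − 0.346667) = −0.75 ln(0.653333)
  = −0.75 × (-0.425668) = 0.319251 substitutions/site.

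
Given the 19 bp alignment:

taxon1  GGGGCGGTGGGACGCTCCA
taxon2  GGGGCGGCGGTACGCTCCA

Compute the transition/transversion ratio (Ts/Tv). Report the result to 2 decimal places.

Transitions are A↔G and C↔T; transversions are all other mismatches.
Transitions: 1. Transversions: 1.
R = 1/1 = 1.00.

1.00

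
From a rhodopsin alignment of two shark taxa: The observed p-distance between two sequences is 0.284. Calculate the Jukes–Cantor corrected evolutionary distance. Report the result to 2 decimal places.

d = −(3/4) ln(1 − 4p/3) = −0.75 ln(1 − 0.378667) = −0.75 ln(0.621333)
  = −0.75 × (-0.475888) = 0.356916 substitutions/site.

0.36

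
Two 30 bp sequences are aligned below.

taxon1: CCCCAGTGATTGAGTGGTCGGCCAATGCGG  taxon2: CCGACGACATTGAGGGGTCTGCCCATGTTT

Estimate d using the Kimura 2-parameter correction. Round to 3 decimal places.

0.530

Of 30 sites, 1 differences are transitions and 10 are transversions, so P = 1/30 ≈ 0.033333 and Q = 10/30 ≈ 0.333333.
Under the Kimura two-parameter model, d = −½ ln(1 − 2P − Q) − ¼ ln(1 − 2Q).
1 − 2P − Q = 0.600001, giving −½ ln(0.600001) = 0.255412.
1 − 2Q = 0.333334, giving −¼ ln(0.333334) = 0.274653.
d = 0.255412 + 0.274653 = 0.530065.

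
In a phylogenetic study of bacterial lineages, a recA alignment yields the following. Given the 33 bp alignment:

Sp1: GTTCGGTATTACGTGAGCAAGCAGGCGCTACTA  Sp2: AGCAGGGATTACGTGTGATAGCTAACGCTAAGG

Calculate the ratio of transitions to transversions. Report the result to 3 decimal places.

0.556

Transitions are A↔G and C↔T; transversions are all other mismatches.
Transitions: 5. Transversions: 9.
R = 5/9 = 0.555555… ≈ 0.556 (to 3 d.p.).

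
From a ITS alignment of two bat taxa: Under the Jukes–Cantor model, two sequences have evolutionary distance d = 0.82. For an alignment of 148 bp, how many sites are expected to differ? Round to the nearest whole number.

74

Invert JC69: p = (3/4)(1 − e^(−4d/3)) = 0.75 × (1 − e^(-1.093333)) = 0.75 × (1 − 0.335098) = 0.498677.
Expected differing sites = pL ≈ 0.498677 × 148 = 73.804196 ≈ 74.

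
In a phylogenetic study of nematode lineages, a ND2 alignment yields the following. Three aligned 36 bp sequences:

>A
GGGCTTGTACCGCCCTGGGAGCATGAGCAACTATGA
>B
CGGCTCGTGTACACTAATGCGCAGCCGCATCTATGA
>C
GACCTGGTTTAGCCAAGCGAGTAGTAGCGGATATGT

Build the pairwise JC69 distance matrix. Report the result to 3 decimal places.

A–B: 16/36 sites differ → p ≈ 0.444444, d = −0.75 ln(1 − 0.592592) = 0.673455 ≈ 0.673.
A–C: 16/36 sites differ → p ≈ 0.444444, d = −0.75 ln(1 − 0.592592) = 0.673455 ≈ 0.673.
B–C: 18/36 sites differ → p = 0.5, d = −0.75 ln(1 − 0.666667) = 0.823960 ≈ 0.824.

d(A,B) = 0.673, d(A,C) = 0.673, d(B,C) = 0.824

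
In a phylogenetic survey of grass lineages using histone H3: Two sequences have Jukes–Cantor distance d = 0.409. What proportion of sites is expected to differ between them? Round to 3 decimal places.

p = (3/4)(1 − e^(−4d/3)) = 0.75 × (1 − e^(-0.545333)) = 0.75 × (1 − 0.579649) = 0.315263.

0.315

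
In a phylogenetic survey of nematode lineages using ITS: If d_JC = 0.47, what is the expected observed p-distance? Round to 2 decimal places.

0.35

p = (3/4)(1 − e^(−4d/3)) = 0.75 × (1 − e^(-0.626667)) = 0.75 × (1 − 0.534370) = 0.349223.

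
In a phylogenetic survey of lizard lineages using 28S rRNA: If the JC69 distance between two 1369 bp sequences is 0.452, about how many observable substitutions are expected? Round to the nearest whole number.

Invert JC69: p = (3/4)(1 − e^(−4d/3)) = 0.75 × (1 − e^(-0.602667)) = 0.75 × (1 − 0.547350) = 0.339488.
Expected differing sites = pL ≈ 0.339488 × 1369 = 464.759072 ≈ 465.

465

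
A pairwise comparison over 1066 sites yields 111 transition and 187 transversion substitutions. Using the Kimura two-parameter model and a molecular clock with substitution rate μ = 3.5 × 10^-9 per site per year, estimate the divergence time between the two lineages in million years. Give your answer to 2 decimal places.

50.00

P = 111/1066 ≈ 0.104128 and Q = 187/1066 ≈ 0.175422.
Under the Kimura two-parameter model, d = −½ ln(1 − 2P − Q) − ¼ ln(1 − 2Q).
1 − 2P − Q = 0.616322, giving −½ ln(0.616322) = 0.241993.
1 − 2Q = 0.649156, giving −¼ ln(0.649156) = 0.108021.
d = 0.241993 + 0.108021 = 0.350014.
Under a molecular clock d = 2μt, so t = d/(2μ) = 0.350014 / (2 × 3.5 × 10^-9) = 50.00 million years.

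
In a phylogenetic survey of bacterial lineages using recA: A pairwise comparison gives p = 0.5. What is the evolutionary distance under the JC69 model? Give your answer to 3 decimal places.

d = −(3/4) ln(1 − 4p/3) = −0.75 ln(1 − 0.666667) = −0.75 ln(0.333333)
  = −0.75 × (-1.098613) = 0.823960 substitutions/site.

0.824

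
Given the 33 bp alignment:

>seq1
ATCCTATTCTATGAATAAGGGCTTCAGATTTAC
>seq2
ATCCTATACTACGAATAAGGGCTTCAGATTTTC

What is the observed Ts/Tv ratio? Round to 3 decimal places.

Transitions are A↔G and C↔T; transversions are all other mismatches.
Transitions: 1. Transversions: 2.
R = 1/2 = 0.500.

0.500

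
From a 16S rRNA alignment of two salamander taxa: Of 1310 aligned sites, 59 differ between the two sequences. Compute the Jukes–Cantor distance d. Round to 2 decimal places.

p = 59/1310 ≈ 0.045038.
d = −(3/4) ln(1 − 4p/3) = −0.75 ln(1 − 0.060051) = −0.75 ln(0.939949)
  = −0.75 × (-0.061930) = 0.046448 substitutions/site.

0.05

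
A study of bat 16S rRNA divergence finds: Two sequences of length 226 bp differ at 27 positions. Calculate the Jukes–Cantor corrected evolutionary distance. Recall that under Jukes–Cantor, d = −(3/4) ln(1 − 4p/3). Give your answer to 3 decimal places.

0.130

p = 27/226 ≈ 0.119469.
d = −(3/4) ln(1 − 4p/3) = −0.75 ln(1 − 0.159292) = −0.75 ln(0.840708)
  = −0.75 × (-0.173511) = 0.130133 substitutions/site.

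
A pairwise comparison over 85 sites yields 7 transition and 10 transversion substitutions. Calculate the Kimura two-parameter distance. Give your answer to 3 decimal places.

P = 7/85 ≈ 0.082353 and Q = 10/85 ≈ 0.117647.
Under the Kimura two-parameter model, d = −½ ln(1 − 2P − Q) − ¼ ln(1 − 2Q).
1 − 2P − Q = 0.717647, giving −½ ln(0.717647) = 0.165889.
1 − 2Q = 0.764706, giving −¼ ln(0.764706) = 0.067066.
d = 0.165889 + 0.067066 = 0.232955.

0.233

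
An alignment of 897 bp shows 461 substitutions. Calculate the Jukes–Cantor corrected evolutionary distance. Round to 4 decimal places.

p = 461/897 ≈ 0.513935.
d = −(3/4) ln(1 − 4p/3) = −0.75 ln(1 − 0.685247) = −0.75 ln(0.314753)
  = −0.75 × (-1.155967) = 0.866975 substitutions/site.

0.8670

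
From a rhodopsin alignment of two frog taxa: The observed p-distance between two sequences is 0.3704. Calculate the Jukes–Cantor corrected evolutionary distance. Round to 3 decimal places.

d = −(3/4) ln(1 − 4p/3) = −0.75 ln(1 − 0.493867) = −0.75 ln(0.506133)
  = −0.75 × (-0.680956) = 0.510717 substitutions/site.

0.511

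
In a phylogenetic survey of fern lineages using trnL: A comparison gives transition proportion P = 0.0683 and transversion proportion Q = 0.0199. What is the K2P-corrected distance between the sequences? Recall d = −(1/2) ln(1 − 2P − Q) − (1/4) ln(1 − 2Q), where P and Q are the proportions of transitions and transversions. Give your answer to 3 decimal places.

0.095

Under the Kimura two-parameter model, d = −½ ln(1 − 2P − Q) − ¼ ln(1 − 2Q).
1 − 2P − Q = 0.8435, giving −½ ln(0.8435) = 0.085098.
1 − 2Q = 0.9602, giving −¼ ln(0.9602) = 0.010153.
d = 0.085098 + 0.010153 = 0.095251.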